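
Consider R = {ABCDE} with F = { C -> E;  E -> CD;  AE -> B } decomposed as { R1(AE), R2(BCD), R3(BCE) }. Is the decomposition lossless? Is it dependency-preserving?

Lossless test (chase): Rows 2 and 3 agree on C; apply C→E and equate their E entries. Rows 1 and 2 agree on E; apply E→CD and equate their CD entries. Rows 1 and 3 agree on E; apply E→CD and equate their CD entries. No row becomes fully distinguished — the join is lossy.
Dependency preservation: the restricted closure of {AE} across the fragments never reaches {B}, so AE → B cannot be enforced without a join — not preserved.

lossy and not dependency-preserving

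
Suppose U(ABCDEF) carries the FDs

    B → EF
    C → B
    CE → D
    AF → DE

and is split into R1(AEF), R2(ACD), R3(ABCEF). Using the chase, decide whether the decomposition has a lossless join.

Yes

Chase test. Columns are ABCDEF; row i has aⱼ where attribute j ∈ Ri, else bᵢⱼ.
Initial tableau (one row per fragment):
  row 1: a1 b12 b13 b14 a5 a6
  row 2: a1 b22 a3 a4 b25 b26
  row 3: a1 a2 a3 b34 a5 a6
Rows 2 and 3 agree on C; apply C→B and equate their B entries.
Rows 1 and 3 agree on AF; apply AF→DE and equate their DE entries.
Rows 2 and 3 agree on B; apply B→EF and equate their EF entries.
Rows 2 and 3 agree on CE; apply CE→D and equate their D entries.
Row 2 is now all distinguished symbols — the join is lossless.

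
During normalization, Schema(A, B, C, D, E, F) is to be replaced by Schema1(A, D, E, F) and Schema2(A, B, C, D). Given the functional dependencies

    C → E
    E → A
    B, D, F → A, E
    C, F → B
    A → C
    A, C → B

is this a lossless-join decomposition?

Yes

Common attributes: Schema1 ∩ Schema2 = {A, D}.
Closure of {A, D}: A → C applies, adding C; A, C → B applies, adding B; C → E applies, adding E. So (A, D)⁺ = {A, B, C, D, E}.
This closure contains every attribute of Schema2, so Schema1 ∩ Schema2 → Schema2. The join is lossless.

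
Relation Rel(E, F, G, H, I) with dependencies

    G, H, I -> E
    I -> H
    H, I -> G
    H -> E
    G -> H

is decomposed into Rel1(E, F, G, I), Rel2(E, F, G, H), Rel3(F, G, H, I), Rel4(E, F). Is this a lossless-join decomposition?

Yes

Chase test. Columns are E, F, G, H, I; row i has aⱼ where attribute j ∈ Reli, else bᵢⱼ.
Initial tableau (one row per fragment):
  row 1: a1 a2 a3 b14 a5
  row 2: a1 a2 a3 a4 b25
  row 3: b31 a2 a3 a4 a5
  row 4: a1 a2 b43 b44 b45
Rows 1 and 3 agree on I; apply I→H and equate their H entries.
Rows 1 and 3 agree on H; apply H→E and equate their E entries.
Row 1 is now all distinguished symbols — the join is lossless.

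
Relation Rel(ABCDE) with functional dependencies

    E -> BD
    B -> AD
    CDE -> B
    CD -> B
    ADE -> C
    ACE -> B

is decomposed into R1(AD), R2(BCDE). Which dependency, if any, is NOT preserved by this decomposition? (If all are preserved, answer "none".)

B -> AD

Check B → AD: no single fragment contains all of {ABD}, and the restricted closure of {B} across the fragments never reaches {AD}.
E → BD is preserved.
CDE → B is preserved.
CD → B is preserved.
ADE → C is preserved.
ACE → B is preserved.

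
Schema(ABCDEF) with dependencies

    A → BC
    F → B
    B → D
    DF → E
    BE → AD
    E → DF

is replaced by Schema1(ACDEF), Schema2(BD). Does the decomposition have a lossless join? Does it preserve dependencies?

lossy and not dependency-preserving

Lossless test: (D)⁺ = {D}, which is a superkey of neither fragment — lossy.
Dependency preservation: the restricted closure of {A} across the fragments never reaches {BC}, so A → BC cannot be enforced without a join — not preserved.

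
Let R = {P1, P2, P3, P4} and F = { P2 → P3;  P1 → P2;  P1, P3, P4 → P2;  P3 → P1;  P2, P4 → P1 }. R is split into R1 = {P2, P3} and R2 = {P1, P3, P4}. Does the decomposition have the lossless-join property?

Yes

Common attributes: R1 ∩ R2 = {P3}.
Closure of {P3}: P3 → P1 applies, adding P1; P1 → P2 applies, adding P2. So (P3)⁺ = {P1, P2, P3}.
This closure contains every attribute of R1, so R1 ∩ R2 → R1. The join is lossless.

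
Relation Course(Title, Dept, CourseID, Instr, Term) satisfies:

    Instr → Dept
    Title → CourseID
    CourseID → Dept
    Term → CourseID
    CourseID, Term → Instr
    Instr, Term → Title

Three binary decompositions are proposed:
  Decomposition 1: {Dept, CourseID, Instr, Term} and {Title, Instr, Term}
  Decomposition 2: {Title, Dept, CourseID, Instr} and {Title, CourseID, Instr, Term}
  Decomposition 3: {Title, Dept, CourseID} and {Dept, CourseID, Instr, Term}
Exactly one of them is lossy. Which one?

Decomposition 1: common = {Instr, Term}, closure = {Title, Dept, CourseID, Instr, Term} → lossless.
Decomposition 2: common = {Title, CourseID, Instr}, closure = {Title, Dept, CourseID, Instr} → lossless.
Decomposition 3: common = {Dept, CourseID}, closure = {Dept, CourseID} → lossy.

Decomposition 3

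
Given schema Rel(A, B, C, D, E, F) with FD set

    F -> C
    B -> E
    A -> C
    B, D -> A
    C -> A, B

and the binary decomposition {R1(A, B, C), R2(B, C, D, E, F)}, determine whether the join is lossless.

Common attributes: R1 ∩ R2 = {B, C}.
Closure of {B, C}: B → E applies, adding E; C → A, B applies, adding A. So (B, C)⁺ = {A, B, C, E}.
This closure contains every attribute of R1, so R1 ∩ R2 → R1. The join is lossless.

Yes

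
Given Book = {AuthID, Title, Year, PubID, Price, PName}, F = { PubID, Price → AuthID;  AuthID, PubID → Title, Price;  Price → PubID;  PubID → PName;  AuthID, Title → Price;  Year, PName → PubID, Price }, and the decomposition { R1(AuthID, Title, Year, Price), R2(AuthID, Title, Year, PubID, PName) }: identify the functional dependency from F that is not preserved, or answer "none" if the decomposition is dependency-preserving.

none

PubID, Price → AuthID: restricted closure across fragments reaches AuthID.
AuthID, PubID → Title, Price: restricted closure across fragments reaches Title, Price.
Price → PubID: restricted closure across fragments reaches PubID.
PubID → PName lies within R2.
AuthID, Title → Price lies within R1.
Year, PName → PubID, Price: restricted closure across fragments reaches PubID, Price.
Every dependency is enforceable on the fragments, so the decomposition is dependency-preserving.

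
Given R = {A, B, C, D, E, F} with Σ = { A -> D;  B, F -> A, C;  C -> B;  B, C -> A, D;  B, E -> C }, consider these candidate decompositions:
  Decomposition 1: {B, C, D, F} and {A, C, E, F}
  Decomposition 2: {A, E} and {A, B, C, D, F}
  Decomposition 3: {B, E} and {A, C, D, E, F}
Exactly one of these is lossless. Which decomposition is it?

Decomposition 1: common = {C, F}, closure = {A, B, C, D, F} → lossless.
Decomposition 2: common = {A}, closure = {A, D} → lossy.
Decomposition 3: common = {E}, closure = {E} → lossy.

Decomposition 1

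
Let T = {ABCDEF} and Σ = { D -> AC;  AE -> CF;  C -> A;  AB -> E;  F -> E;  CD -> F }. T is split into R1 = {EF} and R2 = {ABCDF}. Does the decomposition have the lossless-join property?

Yes

Common attributes: R1 ∩ R2 = {F}.
Closure of {F}: F → E applies, adding E. So (F)⁺ = {EF}.
This closure contains every attribute of R1, so R1 ∩ R2 → R1. The join is lossless.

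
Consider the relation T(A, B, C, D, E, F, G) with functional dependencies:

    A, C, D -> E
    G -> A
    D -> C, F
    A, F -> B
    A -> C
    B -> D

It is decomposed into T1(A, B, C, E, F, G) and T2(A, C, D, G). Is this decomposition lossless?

No

Common attributes: T1 ∩ T2 = {A, C, G}.
No dependency enlarges {A, C, G}, so (A, C, G)⁺ = {A, C, G}.
The closure contains neither all of T1 = {A, B, C, E, F, G} nor all of T2 = {A, C, D, G}, so the common attributes are not a superkey of either fragment. The join is lossy.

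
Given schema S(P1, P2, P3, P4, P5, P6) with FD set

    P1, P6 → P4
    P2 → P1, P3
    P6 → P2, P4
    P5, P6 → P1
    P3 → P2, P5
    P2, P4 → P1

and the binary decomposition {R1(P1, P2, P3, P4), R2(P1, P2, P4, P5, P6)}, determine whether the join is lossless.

Common attributes: R1 ∩ R2 = {P1, P2, P4}.
Closure of {P1, P2, P4}: P2 → P1, P3 applies, adding P3; P3 → P2, P5 applies, adding P5. So (P1, P2, P4)⁺ = {P1, P2, P3, P4, P5}.
This closure contains every attribute of R1, so R1 ∩ R2 → R1. The join is lossless.

Yes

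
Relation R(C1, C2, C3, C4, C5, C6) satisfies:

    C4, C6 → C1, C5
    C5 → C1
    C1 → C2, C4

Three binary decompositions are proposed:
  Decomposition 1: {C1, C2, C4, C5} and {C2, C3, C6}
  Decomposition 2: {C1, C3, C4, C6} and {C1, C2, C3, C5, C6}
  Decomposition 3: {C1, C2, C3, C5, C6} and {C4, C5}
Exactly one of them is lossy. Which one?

Decomposition 1: common = {C2}, closure = {C2} → lossy.
Decomposition 2: common = {C1, C3, C6}, closure = {C1, C2, C3, C4, C5, C6} → lossless.
Decomposition 3: common = {C5}, closure = {C1, C2, C4, C5} → lossless.

Decomposition 1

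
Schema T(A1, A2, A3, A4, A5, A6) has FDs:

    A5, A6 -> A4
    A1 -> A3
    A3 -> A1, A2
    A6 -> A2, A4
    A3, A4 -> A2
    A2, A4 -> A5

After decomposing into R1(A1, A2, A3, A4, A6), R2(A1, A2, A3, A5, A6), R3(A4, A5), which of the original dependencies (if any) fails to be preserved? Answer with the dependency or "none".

A2, A4 -> A5

Check A2, A4 → A5: no single fragment contains all of {A2, A4, A5}, and the restricted closure of {A2, A4} across the fragments never reaches {A5}.
A5, A6 → A4 is preserved.
A1 → A3 is preserved.
A3 → A1, A2 is preserved.
A6 → A2, A4 is preserved.
A3, A4 → A2 is preserved.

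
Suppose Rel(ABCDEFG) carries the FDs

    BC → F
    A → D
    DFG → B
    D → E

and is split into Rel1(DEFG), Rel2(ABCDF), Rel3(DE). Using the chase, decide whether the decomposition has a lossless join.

Chase test. Columns are ABCDEFG; row i has aⱼ where attribute j ∈ Reli, else bᵢⱼ.
Initial tableau (one row per fragment):
  row 1: b11 b12 b13 a4 a5 a6 a7
  row 2: a1 a2 a3 a4 b25 a6 b27
  row 3: b31 b32 b33 a4 a5 b36 b37
Rows 1 and 2 agree on D; apply D→E and equate their E entries.
No row becomes fully distinguished — the join is lossy.

No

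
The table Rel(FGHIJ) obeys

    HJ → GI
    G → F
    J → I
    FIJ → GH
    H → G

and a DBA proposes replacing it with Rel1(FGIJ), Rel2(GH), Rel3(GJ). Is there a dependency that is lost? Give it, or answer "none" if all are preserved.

Check FIJ → GH: no single fragment contains all of {FGHIJ}, and the restricted closure of {FIJ} across the fragments never reaches {GH}.
HJ → GI is preserved.
G → F is preserved.
J → I is preserved.
H → G is preserved.

FIJ → GH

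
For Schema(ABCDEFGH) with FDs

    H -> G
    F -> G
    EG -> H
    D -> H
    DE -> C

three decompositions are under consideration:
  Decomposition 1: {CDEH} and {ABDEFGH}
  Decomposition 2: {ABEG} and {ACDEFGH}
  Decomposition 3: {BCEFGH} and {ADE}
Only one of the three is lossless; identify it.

Decomposition 1

Decomposition 1: common = {DEH}, closure = {CDEGH} → lossless.
Decomposition 2: common = {AEG}, closure = {AEGH} → lossy.
Decomposition 3: common = {E}, closure = {E} → lossy.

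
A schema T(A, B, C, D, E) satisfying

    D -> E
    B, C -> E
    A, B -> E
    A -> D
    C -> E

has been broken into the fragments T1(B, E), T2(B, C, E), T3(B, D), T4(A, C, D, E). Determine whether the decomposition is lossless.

No

Chase test. Columns are A, B, C, D, E; row i has aⱼ where attribute j ∈ Ti, else bᵢⱼ.
Initial tableau (one row per fragment):
  row 1: b11 a2 b13 b14 a5
  row 2: b21 a2 a3 b24 a5
  row 3: b31 a2 b33 a4 b35
  row 4: a1 b42 a3 a4 a5
Rows 3 and 4 agree on D; apply D→E and equate their E entries.
No row becomes fully distinguished — the join is lossy.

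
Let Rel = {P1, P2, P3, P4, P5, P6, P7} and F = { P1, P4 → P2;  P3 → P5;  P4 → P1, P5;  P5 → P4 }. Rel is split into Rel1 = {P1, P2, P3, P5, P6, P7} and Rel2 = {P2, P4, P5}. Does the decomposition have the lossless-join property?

Common attributes: Rel1 ∩ Rel2 = {P2, P5}.
Closure of {P2, P5}: P5 → P4 applies, adding P4; P4 → P1, P5 applies, adding P1. So (P2, P5)⁺ = {P1, P2, P4, P5}.
This closure contains every attribute of Rel2, so Rel1 ∩ Rel2 → Rel2. The join is lossless.

Yes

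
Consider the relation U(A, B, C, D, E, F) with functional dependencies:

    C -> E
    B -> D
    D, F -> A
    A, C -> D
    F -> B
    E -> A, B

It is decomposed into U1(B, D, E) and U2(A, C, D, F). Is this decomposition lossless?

No

Common attributes: U1 ∩ U2 = {D}.
No dependency enlarges {D}, so (D)⁺ = {D}.
The closure contains neither all of U1 = {B, D, E} nor all of U2 = {A, C, D, F}, so the common attributes are not a superkey of either fragment. The join is lossy.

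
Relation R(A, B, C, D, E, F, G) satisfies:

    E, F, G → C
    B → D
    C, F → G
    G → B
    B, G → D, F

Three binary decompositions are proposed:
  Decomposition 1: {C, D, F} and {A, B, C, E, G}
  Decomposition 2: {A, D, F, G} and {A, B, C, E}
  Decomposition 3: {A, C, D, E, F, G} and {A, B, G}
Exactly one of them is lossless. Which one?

Decomposition 1: common = {C}, closure = {C} → lossy.
Decomposition 2: common = {A}, closure = {A} → lossy.
Decomposition 3: common = {A, G}, closure = {A, B, D, F, G} → lossless.

Decomposition 3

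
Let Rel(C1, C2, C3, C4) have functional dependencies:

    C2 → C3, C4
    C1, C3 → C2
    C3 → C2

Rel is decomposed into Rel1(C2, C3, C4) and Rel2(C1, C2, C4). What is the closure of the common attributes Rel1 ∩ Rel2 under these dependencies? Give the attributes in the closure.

C2, C3, C4

Rel1 ∩ Rel2 = {C2, C4}.
C2 → C3, C4 applies, adding C3
Closure: {C2, C3, C4}.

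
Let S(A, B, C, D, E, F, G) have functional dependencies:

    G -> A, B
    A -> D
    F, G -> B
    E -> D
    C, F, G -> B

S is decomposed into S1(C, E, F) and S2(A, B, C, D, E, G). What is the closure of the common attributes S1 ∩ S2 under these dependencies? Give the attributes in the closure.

C, D, E

S1 ∩ S2 = {C, E}.
E → D applies, adding D
Closure: {C, D, E}.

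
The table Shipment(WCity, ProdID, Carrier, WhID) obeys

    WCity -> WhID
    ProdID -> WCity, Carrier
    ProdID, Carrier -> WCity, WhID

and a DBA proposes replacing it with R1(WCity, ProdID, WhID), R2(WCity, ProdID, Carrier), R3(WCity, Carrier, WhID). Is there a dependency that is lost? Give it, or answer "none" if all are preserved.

none

WCity → WhID lies within R1.
ProdID → WCity, Carrier lies within R2.
ProdID, Carrier → WCity, WhID: restricted closure across fragments reaches WCity, WhID.
Every dependency is enforceable on the fragments, so the decomposition is dependency-preserving.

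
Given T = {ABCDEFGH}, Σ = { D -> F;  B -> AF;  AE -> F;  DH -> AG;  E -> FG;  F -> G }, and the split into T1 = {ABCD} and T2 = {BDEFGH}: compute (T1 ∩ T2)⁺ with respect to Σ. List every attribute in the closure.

T1 ∩ T2 = {BD}.
D → F applies, adding F
B → AF applies, adding A
F → G applies, adding G
Closure: {ABDFG}.

ABDFG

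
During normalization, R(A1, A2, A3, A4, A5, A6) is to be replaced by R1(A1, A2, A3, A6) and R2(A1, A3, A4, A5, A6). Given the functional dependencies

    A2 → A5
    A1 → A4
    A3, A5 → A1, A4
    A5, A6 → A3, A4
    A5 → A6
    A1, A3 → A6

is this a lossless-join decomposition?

Common attributes: R1 ∩ R2 = {A1, A3, A6}.
Closure of {A1, A3, A6}: A1 → A4 applies, adding A4. So (A1, A3, A6)⁺ = {A1, A3, A4, A6}.
The closure contains neither all of R1 = {A1, A2, A3, A6} nor all of R2 = {A1, A3, A4, A5, A6}, so the common attributes are not a superkey of either fragment. The join is lossy.

No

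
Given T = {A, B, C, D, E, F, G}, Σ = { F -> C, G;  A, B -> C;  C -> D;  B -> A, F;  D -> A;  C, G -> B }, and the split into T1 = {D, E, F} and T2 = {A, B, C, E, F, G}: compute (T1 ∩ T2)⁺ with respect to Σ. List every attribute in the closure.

T1 ∩ T2 = {E, F}.
F → C, G applies, adding C, G
C → D applies, adding D
D → A applies, adding A
C, G → B applies, adding B
Closure: {A, B, C, D, E, F, G}.

A, B, C, D, E, F, G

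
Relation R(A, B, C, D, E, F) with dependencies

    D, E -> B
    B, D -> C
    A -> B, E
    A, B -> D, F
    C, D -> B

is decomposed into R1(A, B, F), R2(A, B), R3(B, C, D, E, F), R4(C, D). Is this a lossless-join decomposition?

Chase test. Columns are A, B, C, D, E, F; row i has aⱼ where attribute j ∈ Ri, else bᵢⱼ.
Initial tableau (one row per fragment):
  row 1: a1 a2 b13 b14 b15 a6
  row 2: a1 a2 b23 b24 b25 b26
  row 3: b31 a2 a3 a4 a5 a6
  row 4: b41 b42 a3 a4 b45 b46
Rows 1 and 2 agree on A; apply A→B, E and equate their B, E entries.
Rows 1 and 2 agree on A, B; apply A, B→D, F and equate their D, F entries.
Rows 3 and 4 agree on C, D; apply C, D→B and equate their B entries.
Rows 1 and 2 agree on B, D; apply B, D→C and equate their C entries.
No row becomes fully distinguished — the join is lossy.

No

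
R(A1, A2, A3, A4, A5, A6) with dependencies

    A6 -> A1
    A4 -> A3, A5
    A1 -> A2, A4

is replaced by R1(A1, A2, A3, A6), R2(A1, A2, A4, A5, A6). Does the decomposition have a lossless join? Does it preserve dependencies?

lossless but not dependency-preserving

Lossless test: (A1, A2, A6)⁺ = {A1, A2, A3, A4, A5, A6}, which contains all of one fragment — lossless.
Dependency preservation: the restricted closure of {A4} across the fragments never reaches {A3, A5}, so A4 → A3, A5 cannot be enforced without a join — not preserved.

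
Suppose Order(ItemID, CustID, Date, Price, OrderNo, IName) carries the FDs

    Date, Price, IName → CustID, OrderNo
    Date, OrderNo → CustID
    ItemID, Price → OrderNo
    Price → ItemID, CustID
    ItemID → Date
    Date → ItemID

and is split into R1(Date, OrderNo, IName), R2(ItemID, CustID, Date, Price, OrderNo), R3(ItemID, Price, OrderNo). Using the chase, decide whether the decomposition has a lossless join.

No

Chase test. Columns are ItemID, CustID, Date, Price, OrderNo, IName; row i has aⱼ where attribute j ∈ Ri, else bᵢⱼ.
Initial tableau (one row per fragment):
  row 1: b11 b12 a3 b14 a5 a6
  row 2: a1 a2 a3 a4 a5 b26
  row 3: a1 b32 b33 a4 a5 b36
Rows 1 and 2 agree on Date, OrderNo; apply Date, OrderNo→CustID and equate their CustID entries.
Rows 2 and 3 agree on Price; apply Price→ItemID, CustID and equate their ItemID, CustID entries.
Rows 2 and 3 agree on ItemID; apply ItemID→Date and equate their Date entries.
Rows 1 and 2 agree on Date; apply Date→ItemID and equate their ItemID entries.
No row becomes fully distinguished — the join is lossy.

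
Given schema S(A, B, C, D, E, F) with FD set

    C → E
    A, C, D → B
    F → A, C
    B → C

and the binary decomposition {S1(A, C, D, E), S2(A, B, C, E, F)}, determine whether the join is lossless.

No

Common attributes: S1 ∩ S2 = {A, C, E}.
No dependency enlarges {A, C, E}, so (A, C, E)⁺ = {A, C, E}.
The closure contains neither all of S1 = {A, C, D, E} nor all of S2 = {A, B, C, E, F}, so the common attributes are not a superkey of either fragment. The join is lossy.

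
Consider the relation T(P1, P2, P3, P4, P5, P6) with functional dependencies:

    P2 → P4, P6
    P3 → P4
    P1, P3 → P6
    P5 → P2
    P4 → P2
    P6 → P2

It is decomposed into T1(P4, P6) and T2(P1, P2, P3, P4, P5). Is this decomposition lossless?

Yes

Common attributes: T1 ∩ T2 = {P4}.
Closure of {P4}: P4 → P2 applies, adding P2; P2 → P4, P6 applies, adding P6. So (P4)⁺ = {P2, P4, P6}.
This closure contains every attribute of T1, so T1 ∩ T2 → T1. The join is lossless.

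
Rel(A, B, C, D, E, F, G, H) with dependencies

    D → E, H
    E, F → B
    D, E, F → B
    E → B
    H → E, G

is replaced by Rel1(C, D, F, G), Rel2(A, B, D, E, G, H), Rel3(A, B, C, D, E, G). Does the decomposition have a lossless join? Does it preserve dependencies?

lossy but dependency-preserving

Lossless test (chase): Rows 1 and 2 agree on D; apply D→E, H and equate their E, H entries. Rows 1 and 3 agree on D; apply D→E, H and equate their E, H entries. Rows 1 and 2 agree on E; apply E→B and equate their B entries. No row becomes fully distinguished — the join is lossy.
Dependency preservation: E, F → B; D, E, F → B are not contained in any single fragment, but the restricted closure of each left-hand side across the fragments still reaches the right-hand side; the remaining FDs each lie inside some fragment. All dependencies are preserved.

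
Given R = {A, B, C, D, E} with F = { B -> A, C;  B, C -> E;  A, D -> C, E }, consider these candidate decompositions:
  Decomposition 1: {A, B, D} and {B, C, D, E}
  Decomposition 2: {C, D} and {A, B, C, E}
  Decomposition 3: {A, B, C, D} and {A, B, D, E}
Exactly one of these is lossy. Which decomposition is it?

Decomposition 1: common = {B, D}, closure = {A, B, C, D, E} → lossless.
Decomposition 2: common = {C}, closure = {C} → lossy.
Decomposition 3: common = {A, B, D}, closure = {A, B, C, D, E} → lossless.

Decomposition 2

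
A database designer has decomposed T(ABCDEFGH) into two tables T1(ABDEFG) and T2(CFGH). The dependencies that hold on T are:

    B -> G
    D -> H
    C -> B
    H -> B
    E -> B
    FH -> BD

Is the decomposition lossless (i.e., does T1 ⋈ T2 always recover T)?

Common attributes: T1 ∩ T2 = {FG}.
No dependency enlarges {FG}, so (FG)⁺ = {FG}.
The closure contains neither all of T1 = {ABDEFG} nor all of T2 = {CFGH}, so the common attributes are not a superkey of either fragment. The join is lossy.

No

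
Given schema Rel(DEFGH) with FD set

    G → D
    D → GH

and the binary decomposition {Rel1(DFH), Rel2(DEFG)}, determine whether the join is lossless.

Common attributes: Rel1 ∩ Rel2 = {DF}.
Closure of {DF}: D → GH applies, adding GH. So (DF)⁺ = {DFGH}.
This closure contains every attribute of Rel1, so Rel1 ∩ Rel2 → Rel1. The join is lossless.

Yes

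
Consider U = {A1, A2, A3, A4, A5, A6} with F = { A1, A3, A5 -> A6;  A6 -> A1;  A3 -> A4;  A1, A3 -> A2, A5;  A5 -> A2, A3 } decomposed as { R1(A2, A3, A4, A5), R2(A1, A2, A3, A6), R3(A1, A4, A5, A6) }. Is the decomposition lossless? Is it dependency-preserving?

lossless but not dependency-preserving

Lossless test (chase): Rows 1 and 2 agree on A3; apply A3→A4 and equate their A4 entries. Rows 1 and 3 agree on A5; apply A5→A2, A3 and equate their A2, A3 entries. Rows 2 and 3 agree on A1, A3; apply A1, A3→A2, A5 and equate their A2, A5 entries. Row 2 is now all distinguished symbols — the join is lossless.
Dependency preservation: the restricted closure of {A1, A3} across the fragments never reaches {A2, A5}, so A1, A3 → A2, A5 cannot be enforced without a join — not preserved.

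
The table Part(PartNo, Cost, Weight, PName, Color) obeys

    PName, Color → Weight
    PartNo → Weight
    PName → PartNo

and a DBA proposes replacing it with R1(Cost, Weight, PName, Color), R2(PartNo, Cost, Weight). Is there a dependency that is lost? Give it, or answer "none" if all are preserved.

PName → PartNo

Check PName → PartNo: no single fragment contains all of {PartNo, PName}, and the restricted closure of {PName} across the fragments never reaches {PartNo}.
PName, Color → Weight is preserved.
PartNo → Weight is preserved.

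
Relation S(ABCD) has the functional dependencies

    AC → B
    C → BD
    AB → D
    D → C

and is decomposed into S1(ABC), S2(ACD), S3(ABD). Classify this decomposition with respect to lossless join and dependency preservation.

lossless and dependency-preserving

Lossless test (chase): Rows 1 and 2 agree on AC; apply AC→B and equate their B entries. Rows 1 and 2 agree on C; apply C→BD and equate their BD entries. Rows 1 and 3 agree on D; apply D→C and equate their C entries. Row 1 is now all distinguished symbols — the join is lossless.
Dependency preservation: C → BD is not contained in any single fragment, but the restricted closure of its left-hand side across the fragments still reaches the right-hand side; the remaining FDs each lie inside some fragment. All dependencies are preserved.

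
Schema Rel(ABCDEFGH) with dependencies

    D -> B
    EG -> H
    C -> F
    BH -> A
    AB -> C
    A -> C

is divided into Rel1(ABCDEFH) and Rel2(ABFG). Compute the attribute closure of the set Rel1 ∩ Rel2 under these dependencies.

ABCF

Rel1 ∩ Rel2 = {ABF}.
AB → C applies, adding C
Closure: {ABCF}.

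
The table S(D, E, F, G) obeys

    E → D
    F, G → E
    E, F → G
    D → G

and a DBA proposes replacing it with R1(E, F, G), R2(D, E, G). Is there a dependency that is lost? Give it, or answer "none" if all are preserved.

none

E → D lies within R2.
F, G → E lies within R1.
E, F → G lies within R1.
D → G lies within R2.
Every dependency is enforceable on the fragments, so the decomposition is dependency-preserving.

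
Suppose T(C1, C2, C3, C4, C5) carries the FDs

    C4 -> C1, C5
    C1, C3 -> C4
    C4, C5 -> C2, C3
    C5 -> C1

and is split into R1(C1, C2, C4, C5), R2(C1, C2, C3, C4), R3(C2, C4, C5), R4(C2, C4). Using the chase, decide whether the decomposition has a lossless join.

Yes

Chase test. Columns are C1, C2, C3, C4, C5; row i has aⱼ where attribute j ∈ Ri, else bᵢⱼ.
Initial tableau (one row per fragment):
  row 1: a1 a2 b13 a4 a5
  row 2: a1 a2 a3 a4 b25
  row 3: b31 a2 b33 a4 a5
  row 4: b41 a2 b43 a4 b45
Rows 1 and 2 agree on C4; apply C4→C1, C5 and equate their C1, C5 entries.
Rows 1 and 3 agree on C4; apply C4→C1, C5 and equate their C1, C5 entries.
Rows 1 and 4 agree on C4; apply C4→C1, C5 and equate their C1, C5 entries.
Rows 1 and 2 agree on C4, C5; apply C4, C5→C2, C3 and equate their C2, C3 entries.
Rows 1 and 3 agree on C4, C5; apply C4, C5→C2, C3 and equate their C2, C3 entries.
Rows 1 and 4 agree on C4, C5; apply C4, C5→C2, C3 and equate their C2, C3 entries.
Row 1 is now all distinguished symbols — the join is lossless.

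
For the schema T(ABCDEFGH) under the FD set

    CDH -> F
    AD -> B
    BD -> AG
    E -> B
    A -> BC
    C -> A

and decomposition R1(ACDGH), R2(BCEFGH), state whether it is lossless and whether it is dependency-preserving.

lossy and not dependency-preserving

Lossless test: (CGH)⁺ = {ABCGH}, which is a superkey of neither fragment — lossy.
Dependency preservation: the restricted closure of {CDH} across the fragments never reaches {F}, so CDH → F cannot be enforced without a join — not preserved.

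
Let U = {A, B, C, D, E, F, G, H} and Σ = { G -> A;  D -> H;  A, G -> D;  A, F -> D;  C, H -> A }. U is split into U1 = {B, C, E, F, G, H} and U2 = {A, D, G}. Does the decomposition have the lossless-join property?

Yes

Common attributes: U1 ∩ U2 = {G}.
Closure of {G}: G → A applies, adding A; A, G → D applies, adding D; D → H applies, adding H. So (G)⁺ = {A, D, G, H}.
This closure contains every attribute of U2, so U1 ∩ U2 → U2. The join is lossless.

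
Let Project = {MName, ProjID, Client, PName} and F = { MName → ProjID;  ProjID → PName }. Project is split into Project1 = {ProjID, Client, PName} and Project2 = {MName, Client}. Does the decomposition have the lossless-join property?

Common attributes: Project1 ∩ Project2 = {Client}.
No dependency enlarges {Client}, so (Client)⁺ = {Client}.
The closure contains neither all of Project1 = {ProjID, Client, PName} nor all of Project2 = {MName, Client}, so the common attributes are not a superkey of either fragment. The join is lossy.

No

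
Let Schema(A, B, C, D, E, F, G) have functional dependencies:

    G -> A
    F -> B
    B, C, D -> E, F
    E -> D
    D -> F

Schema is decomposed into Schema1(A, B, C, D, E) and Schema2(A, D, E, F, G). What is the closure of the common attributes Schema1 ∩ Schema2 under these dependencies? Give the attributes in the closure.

Schema1 ∩ Schema2 = {A, D, E}.
D → F applies, adding F
F → B applies, adding B
Closure: {A, B, D, E, F}.

A, B, D, E, F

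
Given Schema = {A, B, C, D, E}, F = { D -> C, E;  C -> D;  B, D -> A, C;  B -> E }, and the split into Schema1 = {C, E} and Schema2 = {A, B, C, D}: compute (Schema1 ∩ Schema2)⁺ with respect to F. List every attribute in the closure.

C, D, E

Schema1 ∩ Schema2 = {C}.
C → D applies, adding D
D → C, E applies, adding E
Closure: {C, D, E}.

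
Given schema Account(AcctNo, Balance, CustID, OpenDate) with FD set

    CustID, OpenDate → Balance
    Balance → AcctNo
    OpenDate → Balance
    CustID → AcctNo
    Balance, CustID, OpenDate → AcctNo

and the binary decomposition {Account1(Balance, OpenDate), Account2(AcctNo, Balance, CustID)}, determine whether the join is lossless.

No

Common attributes: Account1 ∩ Account2 = {Balance}.
Closure of {Balance}: Balance → AcctNo applies, adding AcctNo. So (Balance)⁺ = {AcctNo, Balance}.
The closure contains neither all of Account1 = {Balance, OpenDate} nor all of Account2 = {AcctNo, Balance, CustID}, so the common attributes are not a superkey of either fragment. The join is lossy.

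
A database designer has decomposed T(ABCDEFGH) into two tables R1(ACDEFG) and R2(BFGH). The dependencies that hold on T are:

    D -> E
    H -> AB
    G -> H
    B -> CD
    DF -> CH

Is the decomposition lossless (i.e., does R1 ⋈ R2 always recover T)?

Yes

Common attributes: R1 ∩ R2 = {FG}.
Closure of {FG}: G → H applies, adding H; H → AB applies, adding AB; B → CD applies, adding CD; D → E applies, adding E. So (FG)⁺ = {ABCDEFGH}.
This closure contains every attribute of R1, so R1 ∩ R2 → R1. The join is lossless.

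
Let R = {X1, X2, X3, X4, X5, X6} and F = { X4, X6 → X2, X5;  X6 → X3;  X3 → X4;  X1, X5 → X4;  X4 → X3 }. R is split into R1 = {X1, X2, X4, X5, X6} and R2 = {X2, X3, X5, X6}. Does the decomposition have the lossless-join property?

Common attributes: R1 ∩ R2 = {X2, X5, X6}.
Closure of {X2, X5, X6}: X6 → X3 applies, adding X3; X3 → X4 applies, adding X4. So (X2, X5, X6)⁺ = {X2, X3, X4, X5, X6}.
This closure contains every attribute of R2, so R1 ∩ R2 → R2. The join is lossless.

Yes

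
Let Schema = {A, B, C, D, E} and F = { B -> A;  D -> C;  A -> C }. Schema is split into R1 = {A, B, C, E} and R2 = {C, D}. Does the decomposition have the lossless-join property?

Common attributes: R1 ∩ R2 = {C}.
No dependency enlarges {C}, so (C)⁺ = {C}.
The closure contains neither all of R1 = {A, B, C, E} nor all of R2 = {C, D}, so the common attributes are not a superkey of either fragment. The join is lossy.

No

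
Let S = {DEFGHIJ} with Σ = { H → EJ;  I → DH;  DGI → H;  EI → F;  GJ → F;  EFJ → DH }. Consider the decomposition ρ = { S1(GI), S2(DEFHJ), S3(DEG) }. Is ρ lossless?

Chase test. Columns are DEFGHIJ; row i has aⱼ where attribute j ∈ Si, else bᵢⱼ.
Initial tableau (one row per fragment):
  row 1: b11 b12 b13 a4 b15 a6 b17
  row 2: a1 a2 a3 b24 a5 b26 a7
  row 3: a1 a2 b33 a4 b35 b36 b37
No row becomes fully distinguished — the join is lossy.

No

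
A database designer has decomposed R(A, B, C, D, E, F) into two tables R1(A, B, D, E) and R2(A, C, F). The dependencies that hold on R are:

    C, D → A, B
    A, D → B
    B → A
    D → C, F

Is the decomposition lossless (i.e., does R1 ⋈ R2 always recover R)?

Common attributes: R1 ∩ R2 = {A}.
No dependency enlarges {A}, so (A)⁺ = {A}.
The closure contains neither all of R1 = {A, B, D, E} nor all of R2 = {A, C, F}, so the common attributes are not a superkey of either fragment. The join is lossy.

No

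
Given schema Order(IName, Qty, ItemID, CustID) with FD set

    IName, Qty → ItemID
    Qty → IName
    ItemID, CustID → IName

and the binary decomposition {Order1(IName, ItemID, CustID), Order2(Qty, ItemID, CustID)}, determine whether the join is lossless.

Yes

Common attributes: Order1 ∩ Order2 = {ItemID, CustID}.
Closure of {ItemID, CustID}: ItemID, CustID → IName applies, adding IName. So (ItemID, CustID)⁺ = {IName, ItemID, CustID}.
This closure contains every attribute of Order1, so Order1 ∩ Order2 → Order1. The join is lossless.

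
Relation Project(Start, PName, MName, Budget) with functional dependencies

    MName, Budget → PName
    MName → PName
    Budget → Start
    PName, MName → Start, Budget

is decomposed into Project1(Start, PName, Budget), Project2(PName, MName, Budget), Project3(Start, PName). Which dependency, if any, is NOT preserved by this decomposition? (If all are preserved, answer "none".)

MName, Budget → PName lies within Project2.
MName → PName lies within Project2.
Budget → Start lies within Project1.
PName, MName → Start, Budget: restricted closure across fragments reaches Start, Budget.
Every dependency is enforceable on the fragments, so the decomposition is dependency-preserving.

none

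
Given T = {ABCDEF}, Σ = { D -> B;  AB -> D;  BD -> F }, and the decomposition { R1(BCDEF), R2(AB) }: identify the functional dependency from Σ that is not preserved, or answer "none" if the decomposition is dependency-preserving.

Check AB → D: no single fragment contains all of {ABD}, and the restricted closure of {AB} across the fragments never reaches {D}.
D → B is preserved.
BD → F is preserved.

AB -> D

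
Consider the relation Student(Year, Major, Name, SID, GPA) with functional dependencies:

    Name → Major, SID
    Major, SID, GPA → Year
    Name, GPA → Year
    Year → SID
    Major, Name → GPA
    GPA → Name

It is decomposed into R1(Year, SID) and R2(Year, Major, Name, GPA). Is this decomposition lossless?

Yes

Common attributes: R1 ∩ R2 = {Year}.
Closure of {Year}: Year → SID applies, adding SID. So (Year)⁺ = {Year, SID}.
This closure contains every attribute of R1, so R1 ∩ R2 → R1. The join is lossless.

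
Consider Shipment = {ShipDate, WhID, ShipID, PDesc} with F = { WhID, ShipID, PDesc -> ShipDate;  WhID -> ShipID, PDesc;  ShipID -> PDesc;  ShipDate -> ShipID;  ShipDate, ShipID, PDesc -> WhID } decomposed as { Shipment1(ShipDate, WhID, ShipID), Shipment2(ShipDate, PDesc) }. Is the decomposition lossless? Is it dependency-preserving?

lossless but not dependency-preserving

Lossless test: (ShipDate)⁺ = {ShipDate, WhID, ShipID, PDesc}, which contains all of one fragment — lossless.
Dependency preservation: the restricted closure of {ShipID} across the fragments never reaches {PDesc}, so ShipID → PDesc cannot be enforced without a join — not preserved.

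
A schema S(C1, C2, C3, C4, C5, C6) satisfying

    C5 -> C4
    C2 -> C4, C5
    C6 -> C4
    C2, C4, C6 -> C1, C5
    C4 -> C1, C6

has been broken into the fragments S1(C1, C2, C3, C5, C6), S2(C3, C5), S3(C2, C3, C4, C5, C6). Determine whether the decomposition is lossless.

Yes

Chase test. Columns are C1, C2, C3, C4, C5, C6; row i has aⱼ where attribute j ∈ Si, else bᵢⱼ.
Initial tableau (one row per fragment):
  row 1: a1 a2 a3 b14 a5 a6
  row 2: b21 b22 a3 b24 a5 b26
  row 3: b31 a2 a3 a4 a5 a6
Rows 1 and 2 agree on C5; apply C5→C4 and equate their C4 entries.
Rows 1 and 3 agree on C5; apply C5→C4 and equate their C4 entries.
Rows 1 and 3 agree on C2, C4, C6; apply C2, C4, C6→C1, C5 and equate their C1, C5 entries.
Rows 1 and 2 agree on C4; apply C4→C1, C6 and equate their C1, C6 entries.
Row 1 is now all distinguished symbols — the join is lossless.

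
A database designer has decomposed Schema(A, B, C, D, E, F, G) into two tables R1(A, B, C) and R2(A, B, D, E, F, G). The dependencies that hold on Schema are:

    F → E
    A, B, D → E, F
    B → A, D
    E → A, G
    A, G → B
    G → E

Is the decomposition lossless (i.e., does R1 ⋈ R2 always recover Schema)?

Yes

Common attributes: R1 ∩ R2 = {A, B}.
Closure of {A, B}: B → A, D applies, adding D; A, B, D → E, F applies, adding E, F; E → A, G applies, adding G. So (A, B)⁺ = {A, B, D, E, F, G}.
This closure contains every attribute of R2, so R1 ∩ R2 → R2. The join is lossless.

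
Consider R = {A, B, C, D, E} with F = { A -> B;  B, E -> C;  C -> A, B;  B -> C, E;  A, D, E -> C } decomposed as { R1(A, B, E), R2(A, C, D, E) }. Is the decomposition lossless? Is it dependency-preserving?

Lossless test: (A, E)⁺ = {A, B, C, E}, which contains all of one fragment — lossless.
Dependency preservation: B, E → C; C → A, B; B → C, E are not contained in any single fragment, but the restricted closure of each left-hand side across the fragments still reaches the right-hand side; the remaining FDs each lie inside some fragment. All dependencies are preserved.

lossless and dependency-preserving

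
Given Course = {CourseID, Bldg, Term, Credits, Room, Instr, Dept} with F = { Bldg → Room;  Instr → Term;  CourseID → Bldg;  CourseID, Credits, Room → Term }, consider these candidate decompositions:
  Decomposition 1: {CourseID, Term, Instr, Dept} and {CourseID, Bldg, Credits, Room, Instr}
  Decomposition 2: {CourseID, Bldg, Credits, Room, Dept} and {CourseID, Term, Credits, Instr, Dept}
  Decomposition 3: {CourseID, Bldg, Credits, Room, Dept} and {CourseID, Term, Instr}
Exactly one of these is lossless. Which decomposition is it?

Decomposition 1: common = {CourseID, Instr}, closure = {CourseID, Bldg, Term, Room, Instr} → lossy.
Decomposition 2: common = {CourseID, Credits, Dept}, closure = {CourseID, Bldg, Term, Credits, Room, Dept} → lossless.
Decomposition 3: common = {CourseID}, closure = {CourseID, Bldg, Room} → lossy.

Decomposition 2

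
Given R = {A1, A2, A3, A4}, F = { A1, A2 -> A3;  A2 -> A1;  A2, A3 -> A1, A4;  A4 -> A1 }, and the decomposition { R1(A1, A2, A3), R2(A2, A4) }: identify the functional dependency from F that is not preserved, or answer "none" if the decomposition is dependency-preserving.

Check A4 → A1: no single fragment contains all of {A1, A4}, and the restricted closure of {A4} across the fragments never reaches {A1}.
A1, A2 → A3 is preserved.
A2 → A1 is preserved.
A2, A3 → A1, A4 is preserved.

A4 -> A1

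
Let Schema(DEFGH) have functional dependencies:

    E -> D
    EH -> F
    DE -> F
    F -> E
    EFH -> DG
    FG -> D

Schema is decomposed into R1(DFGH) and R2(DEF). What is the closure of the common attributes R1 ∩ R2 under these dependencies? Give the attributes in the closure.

DEF

R1 ∩ R2 = {DF}.
F → E applies, adding E
Closure: {DEF}.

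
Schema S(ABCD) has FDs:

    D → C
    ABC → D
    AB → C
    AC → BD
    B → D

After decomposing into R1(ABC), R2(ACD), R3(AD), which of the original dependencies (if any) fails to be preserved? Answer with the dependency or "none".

B → D

Check B → D: no single fragment contains all of {BD}, and the restricted closure of {B} across the fragments never reaches {D}.
D → C is preserved.
ABC → D is preserved.
AB → C is preserved.
AC → BD is preserved.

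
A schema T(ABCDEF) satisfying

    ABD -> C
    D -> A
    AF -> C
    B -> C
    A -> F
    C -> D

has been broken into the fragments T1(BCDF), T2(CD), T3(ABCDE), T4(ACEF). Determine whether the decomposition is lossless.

Chase test. Columns are ABCDEF; row i has aⱼ where attribute j ∈ Ti, else bᵢⱼ.
Initial tableau (one row per fragment):
  row 1: b11 a2 a3 a4 b15 a6
  row 2: b21 b22 a3 a4 b25 b26
  row 3: a1 a2 a3 a4 a5 b36
  row 4: a1 b42 a3 b44 a5 a6
Rows 1 and 2 agree on D; apply D→A and equate their A entries.
Rows 1 and 3 agree on D; apply D→A and equate their A entries.
Rows 1 and 2 agree on A; apply A→F and equate their F entries.
Rows 1 and 3 agree on A; apply A→F and equate their F entries.
Rows 1 and 4 agree on C; apply C→D and equate their D entries.
Row 3 is now all distinguished symbols — the join is lossless.

Yes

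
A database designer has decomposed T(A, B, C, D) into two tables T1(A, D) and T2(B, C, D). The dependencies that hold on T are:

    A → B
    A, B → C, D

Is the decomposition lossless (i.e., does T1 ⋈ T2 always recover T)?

Common attributes: T1 ∩ T2 = {D}.
No dependency enlarges {D}, so (D)⁺ = {D}.
The closure contains neither all of T1 = {A, D} nor all of T2 = {B, C, D}, so the common attributes are not a superkey of either fragment. The join is lossy.

No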